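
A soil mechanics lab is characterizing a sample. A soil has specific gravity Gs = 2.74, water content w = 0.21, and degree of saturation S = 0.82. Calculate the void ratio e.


Result: 0.7017

Derivation:
Using the relation e = Gs * w / S
e = 2.74 * 0.21 / 0.82
e = 0.7017


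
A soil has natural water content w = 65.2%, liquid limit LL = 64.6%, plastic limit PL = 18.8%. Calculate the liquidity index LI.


First compute the plasticity index:
PI = LL - PL = 64.6 - 18.8 = 45.8
Then compute the liquidity index:
LI = (w - PL) / PI
LI = (65.2 - 18.8) / 45.8
LI = 1.013


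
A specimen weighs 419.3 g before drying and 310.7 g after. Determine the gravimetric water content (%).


Result: 34.95 %

Derivation:
Using w = (m_wet - m_dry) / m_dry * 100
m_wet - m_dry = 419.3 - 310.7 = 108.6 g
w = 108.6 / 310.7 * 100
w = 34.95 %


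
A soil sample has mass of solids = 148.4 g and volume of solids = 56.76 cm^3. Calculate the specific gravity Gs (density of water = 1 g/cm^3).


Using Gs = m_s / (V_s * rho_w)
Since rho_w = 1 g/cm^3:
Gs = 148.4 / 56.76
Gs = 2.615


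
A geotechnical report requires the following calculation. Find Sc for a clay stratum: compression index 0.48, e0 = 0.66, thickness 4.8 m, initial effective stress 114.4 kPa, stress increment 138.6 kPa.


Using Sc = Cc * H / (1 + e0) * log10((sigma0 + delta_sigma) / sigma0)
Stress ratio = (114.4 + 138.6) / 114.4 = 2.21154
log10(2.21154) = 0.344694
Cc * H / (1 + e0) = 0.48 * 4.8 / (1 + 0.66) = 1.38795
Sc = 1.38795 * 0.344694
Sc = 0.4784 m


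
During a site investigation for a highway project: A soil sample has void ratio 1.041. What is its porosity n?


Using the relation n = e / (1 + e)
n = 1.041 / (1 + 1.041)
n = 1.041 / 2.041
n = 0.51


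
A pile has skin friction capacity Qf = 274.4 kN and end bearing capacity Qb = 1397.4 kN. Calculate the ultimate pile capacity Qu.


Result: 1671.8 kN

Derivation:
Using Qu = Qf + Qb
Qu = 274.4 + 1397.4
Qu = 1671.8 kN


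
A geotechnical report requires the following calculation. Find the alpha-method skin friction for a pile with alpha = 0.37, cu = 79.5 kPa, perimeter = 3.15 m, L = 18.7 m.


Using Qs = alpha * cu * perimeter * L
Qs = 0.37 * 79.5 * 3.15 * 18.7
Qs = 1732.69 kN


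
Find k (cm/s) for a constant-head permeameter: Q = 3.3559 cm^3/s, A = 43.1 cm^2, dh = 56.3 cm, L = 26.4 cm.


Compute hydraulic gradient:
i = dh / L = 56.3 / 26.4 = 2.13258
Then apply Darcy's law:
k = Q / (A * i)
k = 3.3559 / (43.1 * 2.13258)
k = 3.3559 / 91.914
k = 0.036511 cm/s


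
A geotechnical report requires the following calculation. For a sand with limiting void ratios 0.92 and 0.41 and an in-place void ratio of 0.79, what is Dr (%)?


Result: 25.49 %

Derivation:
Using Dr = (e_max - e) / (e_max - e_min) * 100
e_max - e = 0.92 - 0.79 = 0.13
e_max - e_min = 0.92 - 0.41 = 0.51
Dr = 0.13 / 0.51 * 100
Dr = 25.49 %


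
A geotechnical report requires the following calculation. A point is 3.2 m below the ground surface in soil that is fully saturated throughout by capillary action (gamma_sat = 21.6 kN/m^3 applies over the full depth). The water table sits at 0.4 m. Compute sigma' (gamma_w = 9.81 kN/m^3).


Result: 41.65 kPa

Derivation:
Total stress = gamma_sat * depth
sigma = 21.6 * 3.2 = 69.12 kPa
Pore water pressure u = gamma_w * (depth - d_wt)
u = 9.81 * (3.2 - 0.4) = 27.468 kPa
Effective stress = sigma - u
sigma' = 69.12 - 27.468 = 41.65 kPa


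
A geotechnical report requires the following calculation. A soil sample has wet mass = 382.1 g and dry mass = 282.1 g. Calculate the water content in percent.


Using w = (m_wet - m_dry) / m_dry * 100
m_wet - m_dry = 382.1 - 282.1 = 100.0 g
w = 100.0 / 282.1 * 100
w = 35.45 %


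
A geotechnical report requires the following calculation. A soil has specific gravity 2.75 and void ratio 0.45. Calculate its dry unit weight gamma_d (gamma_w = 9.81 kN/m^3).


Using gamma_d = Gs * gamma_w / (1 + e)
gamma_d = 2.75 * 9.81 / (1 + 0.45)
gamma_d = 2.75 * 9.81 / 1.45
gamma_d = 18.605 kN/m^3


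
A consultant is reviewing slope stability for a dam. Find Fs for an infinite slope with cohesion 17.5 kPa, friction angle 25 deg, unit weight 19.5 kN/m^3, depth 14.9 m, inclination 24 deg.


Using Fs = c / (gamma*H*sin(beta)*cos(beta)) + tan(phi)/tan(beta)
Cohesion contribution = 17.5 / (19.5*14.9*sin(24)*cos(24))
Cohesion contribution = 0.162097
Friction contribution = tan(25)/tan(24) = 1.04734
Fs = 0.162097 + 1.04734
Fs = 1.209


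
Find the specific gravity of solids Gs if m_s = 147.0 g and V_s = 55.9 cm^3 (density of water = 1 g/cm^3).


Using Gs = m_s / (V_s * rho_w)
Since rho_w = 1 g/cm^3:
Gs = 147.0 / 55.9
Gs = 2.63


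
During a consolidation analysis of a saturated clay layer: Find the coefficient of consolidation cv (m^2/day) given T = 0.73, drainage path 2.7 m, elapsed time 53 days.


Result: 0.10041 m^2/day

Derivation:
Using cv = T * H_dr^2 / t
H_dr^2 = 2.7^2 = 7.29
cv = 0.73 * 7.29 / 53
cv = 0.10041 m^2/day


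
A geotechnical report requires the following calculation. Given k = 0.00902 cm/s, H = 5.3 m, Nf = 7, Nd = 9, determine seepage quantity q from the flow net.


Result: 0.0003718 m^3/s per m

Derivation:
Convert k to m/s for unit consistency with H:
k = 0.00902 cm/s = 0.00902 / 100 m/s = 9.02e-05 m/s
Using q = k * H * Nf / Nd
Nf / Nd = 7 / 9 = 0.7778
q = 9.02e-05 * 5.3 * 0.7778
q = 0.0003718 m^3/s per m


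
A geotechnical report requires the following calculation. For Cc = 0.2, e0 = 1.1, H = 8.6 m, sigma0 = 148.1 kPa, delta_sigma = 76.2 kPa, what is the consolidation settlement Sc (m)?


Using Sc = Cc * H / (1 + e0) * log10((sigma0 + delta_sigma) / sigma0)
Stress ratio = (148.1 + 76.2) / 148.1 = 1.51452
log10(1.51452) = 0.180274
Cc * H / (1 + e0) = 0.2 * 8.6 / (1 + 1.1) = 0.819048
Sc = 0.819048 * 0.180274
Sc = 0.1477 m


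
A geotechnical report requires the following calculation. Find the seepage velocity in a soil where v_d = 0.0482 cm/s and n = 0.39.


Result: 0.12359 cm/s

Derivation:
Using v_s = v_d / n
v_s = 0.0482 / 0.39
v_s = 0.12359 cm/s


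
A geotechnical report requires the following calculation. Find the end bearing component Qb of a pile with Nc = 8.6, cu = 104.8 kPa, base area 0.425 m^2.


Using Qb = Nc * cu * Ab
Qb = 8.6 * 104.8 * 0.425
Qb = 383.04 kN


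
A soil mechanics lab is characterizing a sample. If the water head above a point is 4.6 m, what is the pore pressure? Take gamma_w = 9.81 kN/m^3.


Using u = gamma_w * h_w
u = 9.81 * 4.6
u = 45.13 kPa


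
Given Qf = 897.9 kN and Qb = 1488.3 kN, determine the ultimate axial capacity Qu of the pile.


Using Qu = Qf + Qb
Qu = 897.9 + 1488.3
Qu = 2386.2 kN


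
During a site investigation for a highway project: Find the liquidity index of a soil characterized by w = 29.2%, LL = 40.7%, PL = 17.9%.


Result: 0.496

Derivation:
First compute the plasticity index:
PI = LL - PL = 40.7 - 17.9 = 22.8
Then compute the liquidity index:
LI = (w - PL) / PI
LI = (29.2 - 17.9) / 22.8
LI = 0.496


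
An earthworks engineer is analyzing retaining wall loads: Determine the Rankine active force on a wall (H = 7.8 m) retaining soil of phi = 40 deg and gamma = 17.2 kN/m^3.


Compute active earth pressure coefficient:
Ka = tan^2(45 - phi/2) = tan^2(25.0) = 0.217443
Compute active force:
Pa = 0.5 * Ka * gamma * H^2
Pa = 0.5 * 0.217443 * 17.2 * 7.8^2
Pa = 113.77 kN/m


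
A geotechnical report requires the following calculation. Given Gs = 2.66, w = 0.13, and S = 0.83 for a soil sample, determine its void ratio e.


Using the relation e = Gs * w / S
e = 2.66 * 0.13 / 0.83
e = 0.4166


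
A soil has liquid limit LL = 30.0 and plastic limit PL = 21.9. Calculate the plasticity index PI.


Result: 8.1

Derivation:
Using PI = LL - PL
PI = 30.0 - 21.9
PI = 8.1


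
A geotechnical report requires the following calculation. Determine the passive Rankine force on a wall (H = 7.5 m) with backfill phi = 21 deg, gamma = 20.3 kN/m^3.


Compute passive earth pressure coefficient:
Kp = tan^2(45 + phi/2) = tan^2(55.5) = 2.117051
Compute passive force:
Pp = 0.5 * Kp * gamma * H^2
Pp = 0.5 * 2.117051 * 20.3 * 7.5^2
Pp = 1208.7 kN/m


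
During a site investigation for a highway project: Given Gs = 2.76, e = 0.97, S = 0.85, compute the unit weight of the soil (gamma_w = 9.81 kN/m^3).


Using gamma = gamma_w * (Gs + S*e) / (1 + e)
Numerator: Gs + S*e = 2.76 + 0.85*0.97 = 3.5845
Denominator: 1 + e = 1 + 0.97 = 1.97
gamma = 9.81 * 3.5845 / 1.97
gamma = 17.85 kN/m^3


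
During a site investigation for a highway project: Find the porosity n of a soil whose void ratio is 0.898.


Using the relation n = e / (1 + e)
n = 0.898 / (1 + 0.898)
n = 0.898 / 1.898
n = 0.4731


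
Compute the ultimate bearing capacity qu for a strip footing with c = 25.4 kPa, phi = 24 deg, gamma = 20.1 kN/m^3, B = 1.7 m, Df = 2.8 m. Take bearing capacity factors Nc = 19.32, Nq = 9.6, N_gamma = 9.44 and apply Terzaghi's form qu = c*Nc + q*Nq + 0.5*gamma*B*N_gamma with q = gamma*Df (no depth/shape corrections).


Result: 1192.3 kPa

Derivation:
Compute qu = c*Nc + gamma*Df*Nq + 0.5*gamma*B*N_gamma
Term 1: 25.4 * 19.32 = 490.728
Term 2: 20.1 * 2.8 * 9.6 = 540.288
Term 3: 0.5 * 20.1 * 1.7 * 9.44 = 161.2824
qu = 490.728 + 540.288 + 161.2824
qu = 1192.3 kPa


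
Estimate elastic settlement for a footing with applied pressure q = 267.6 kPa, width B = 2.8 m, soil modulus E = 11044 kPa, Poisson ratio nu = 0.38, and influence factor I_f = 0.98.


Result: 56.887 mm

Derivation:
Using Se = q * B * (1 - nu^2) * I_f / E
1 - nu^2 = 1 - 0.38^2 = 0.8556
Se = 267.6 * 2.8 * 0.8556 * 0.98 / 11044
Se = 0.056887 m
Convert to mm: Se = 0.056887 * 1000 = 56.887 mm


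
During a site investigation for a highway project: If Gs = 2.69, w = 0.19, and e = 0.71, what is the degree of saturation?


Using S = Gs * w / e
S = 2.69 * 0.19 / 0.71
S = 0.7199


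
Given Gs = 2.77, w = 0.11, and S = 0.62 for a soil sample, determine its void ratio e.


Result: 0.4915

Derivation:
Using the relation e = Gs * w / S
e = 2.77 * 0.11 / 0.62
e = 0.4915


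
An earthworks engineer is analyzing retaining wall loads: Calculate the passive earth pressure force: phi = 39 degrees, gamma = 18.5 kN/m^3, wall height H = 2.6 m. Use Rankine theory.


Compute passive earth pressure coefficient:
Kp = tan^2(45 + phi/2) = tan^2(64.5) = 4.395495
Compute passive force:
Pp = 0.5 * Kp * gamma * H^2
Pp = 0.5 * 4.395495 * 18.5 * 2.6^2
Pp = 274.85 kN/m


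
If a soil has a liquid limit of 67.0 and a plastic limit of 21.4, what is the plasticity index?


Using PI = LL - PL
PI = 67.0 - 21.4
PI = 45.6


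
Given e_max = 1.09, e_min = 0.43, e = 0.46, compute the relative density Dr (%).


Result: 95.45 %

Derivation:
Using Dr = (e_max - e) / (e_max - e_min) * 100
e_max - e = 1.09 - 0.46 = 0.63
e_max - e_min = 1.09 - 0.43 = 0.66
Dr = 0.63 / 0.66 * 100
Dr = 95.45 %


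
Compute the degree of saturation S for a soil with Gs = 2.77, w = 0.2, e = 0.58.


Using S = Gs * w / e
S = 2.77 * 0.2 / 0.58
S = 0.9552


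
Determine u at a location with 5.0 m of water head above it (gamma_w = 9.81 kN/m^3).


Using u = gamma_w * h_w
u = 9.81 * 5.0
u = 49.05 kPa


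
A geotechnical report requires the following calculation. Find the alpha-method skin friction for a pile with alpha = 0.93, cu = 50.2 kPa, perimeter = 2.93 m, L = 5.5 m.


Using Qs = alpha * cu * perimeter * L
Qs = 0.93 * 50.2 * 2.93 * 5.5
Qs = 752.34 kN


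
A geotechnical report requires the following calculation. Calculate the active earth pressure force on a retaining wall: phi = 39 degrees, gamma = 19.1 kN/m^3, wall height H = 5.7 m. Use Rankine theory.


Compute active earth pressure coefficient:
Ka = tan^2(45 - phi/2) = tan^2(25.5) = 0.227506
Compute active force:
Pa = 0.5 * Ka * gamma * H^2
Pa = 0.5 * 0.227506 * 19.1 * 5.7^2
Pa = 70.59 kN/m


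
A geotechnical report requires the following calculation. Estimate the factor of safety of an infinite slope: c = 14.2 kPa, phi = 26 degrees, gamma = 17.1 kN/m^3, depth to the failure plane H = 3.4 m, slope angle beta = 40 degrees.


Using Fs = c / (gamma*H*sin(beta)*cos(beta)) + tan(phi)/tan(beta)
Cohesion contribution = 14.2 / (17.1*3.4*sin(40)*cos(40))
Cohesion contribution = 0.496012
Friction contribution = tan(26)/tan(40) = 0.581257
Fs = 0.496012 + 0.581257
Fs = 1.077


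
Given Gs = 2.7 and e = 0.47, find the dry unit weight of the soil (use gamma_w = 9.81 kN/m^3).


Using gamma_d = Gs * gamma_w / (1 + e)
gamma_d = 2.7 * 9.81 / (1 + 0.47)
gamma_d = 2.7 * 9.81 / 1.47
gamma_d = 18.018 kN/m^3


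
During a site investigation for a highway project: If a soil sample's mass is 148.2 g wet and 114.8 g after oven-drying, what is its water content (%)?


Using w = (m_wet - m_dry) / m_dry * 100
m_wet - m_dry = 148.2 - 114.8 = 33.4 g
w = 33.4 / 114.8 * 100
w = 29.09 %


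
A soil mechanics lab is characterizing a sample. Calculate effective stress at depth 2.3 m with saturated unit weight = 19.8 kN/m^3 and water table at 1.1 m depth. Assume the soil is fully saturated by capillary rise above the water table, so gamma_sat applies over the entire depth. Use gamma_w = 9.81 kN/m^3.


Total stress = gamma_sat * depth
sigma = 19.8 * 2.3 = 45.54 kPa
Pore water pressure u = gamma_w * (depth - d_wt)
u = 9.81 * (2.3 - 1.1) = 11.772 kPa
Effective stress = sigma - u
sigma' = 45.54 - 11.772 = 33.77 kPa


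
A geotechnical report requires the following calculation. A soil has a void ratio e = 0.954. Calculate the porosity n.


Using the relation n = e / (1 + e)
n = 0.954 / (1 + 0.954)
n = 0.954 / 1.954
n = 0.4882


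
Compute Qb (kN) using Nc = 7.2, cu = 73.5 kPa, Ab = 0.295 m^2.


Result: 156.11 kN

Derivation:
Using Qb = Nc * cu * Ab
Qb = 7.2 * 73.5 * 0.295
Qb = 156.11 kN


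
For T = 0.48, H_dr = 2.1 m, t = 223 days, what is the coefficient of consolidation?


Result: 0.00949 m^2/day

Derivation:
Using cv = T * H_dr^2 / t
H_dr^2 = 2.1^2 = 4.41
cv = 0.48 * 4.41 / 223
cv = 0.00949 m^2/day


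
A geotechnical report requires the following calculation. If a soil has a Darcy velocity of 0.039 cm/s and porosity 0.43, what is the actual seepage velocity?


Result: 0.0907 cm/s

Derivation:
Using v_s = v_d / n
v_s = 0.039 / 0.43
v_s = 0.0907 cm/s


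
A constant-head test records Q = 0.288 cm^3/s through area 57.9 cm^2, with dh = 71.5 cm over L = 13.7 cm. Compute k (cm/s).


Result: 0.000953 cm/s

Derivation:
Compute hydraulic gradient:
i = dh / L = 71.5 / 13.7 = 5.21898
Then apply Darcy's law:
k = Q / (A * i)
k = 0.288 / (57.9 * 5.21898)
k = 0.288 / 302.179
k = 0.000953 cm/s


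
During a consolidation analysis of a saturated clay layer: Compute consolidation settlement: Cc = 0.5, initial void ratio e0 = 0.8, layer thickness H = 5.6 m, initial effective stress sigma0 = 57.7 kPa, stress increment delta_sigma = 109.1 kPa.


Using Sc = Cc * H / (1 + e0) * log10((sigma0 + delta_sigma) / sigma0)
Stress ratio = (57.7 + 109.1) / 57.7 = 2.89081
log10(2.89081) = 0.46102
Cc * H / (1 + e0) = 0.5 * 5.6 / (1 + 0.8) = 1.55556
Sc = 1.55556 * 0.46102
Sc = 0.7171 m


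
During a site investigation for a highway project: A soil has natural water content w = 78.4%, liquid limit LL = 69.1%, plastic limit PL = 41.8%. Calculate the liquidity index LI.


First compute the plasticity index:
PI = LL - PL = 69.1 - 41.8 = 27.3
Then compute the liquidity index:
LI = (w - PL) / PI
LI = (78.4 - 41.8) / 27.3
LI = 1.341


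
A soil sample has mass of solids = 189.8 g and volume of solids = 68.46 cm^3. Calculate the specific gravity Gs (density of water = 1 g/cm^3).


Result: 2.772

Derivation:
Using Gs = m_s / (V_s * rho_w)
Since rho_w = 1 g/cm^3:
Gs = 189.8 / 68.46
Gs = 2.772


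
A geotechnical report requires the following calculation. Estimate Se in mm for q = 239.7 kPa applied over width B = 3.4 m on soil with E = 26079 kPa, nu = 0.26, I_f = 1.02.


Result: 29.721 mm

Derivation:
Using Se = q * B * (1 - nu^2) * I_f / E
1 - nu^2 = 1 - 0.26^2 = 0.9324
Se = 239.7 * 3.4 * 0.9324 * 1.02 / 26079
Se = 0.029721 m
Convert to mm: Se = 0.029721 * 1000 = 29.721 mm


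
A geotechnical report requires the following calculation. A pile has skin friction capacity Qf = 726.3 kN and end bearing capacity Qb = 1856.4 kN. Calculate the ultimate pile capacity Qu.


Result: 2582.7 kN

Derivation:
Using Qu = Qf + Qb
Qu = 726.3 + 1856.4
Qu = 2582.7 kN


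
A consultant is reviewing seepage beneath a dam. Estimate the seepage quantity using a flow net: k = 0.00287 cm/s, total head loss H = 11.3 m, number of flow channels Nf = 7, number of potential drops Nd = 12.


Convert k to m/s for unit consistency with H:
k = 0.00287 cm/s = 0.00287 / 100 m/s = 2.87e-05 m/s
Using q = k * H * Nf / Nd
Nf / Nd = 7 / 12 = 0.5833
q = 2.87e-05 * 11.3 * 0.5833
q = 0.0001892 m^3/s per m


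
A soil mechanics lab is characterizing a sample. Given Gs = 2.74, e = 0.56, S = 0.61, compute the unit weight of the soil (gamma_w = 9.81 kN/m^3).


Using gamma = gamma_w * (Gs + S*e) / (1 + e)
Numerator: Gs + S*e = 2.74 + 0.61*0.56 = 3.0816
Denominator: 1 + e = 1 + 0.56 = 1.56
gamma = 9.81 * 3.0816 / 1.56
gamma = 19.379 kN/m^3


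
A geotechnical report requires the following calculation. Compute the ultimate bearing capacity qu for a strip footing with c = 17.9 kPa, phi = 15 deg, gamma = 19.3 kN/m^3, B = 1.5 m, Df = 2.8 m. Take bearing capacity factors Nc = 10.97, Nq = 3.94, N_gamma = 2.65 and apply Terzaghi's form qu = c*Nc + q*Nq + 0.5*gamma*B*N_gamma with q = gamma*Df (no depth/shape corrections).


Result: 447.64 kPa

Derivation:
Compute qu = c*Nc + gamma*Df*Nq + 0.5*gamma*B*N_gamma
Term 1: 17.9 * 10.97 = 196.363
Term 2: 19.3 * 2.8 * 3.94 = 212.9176
Term 3: 0.5 * 19.3 * 1.5 * 2.65 = 38.35875
qu = 196.363 + 212.9176 + 38.35875
qu = 447.64 kPa


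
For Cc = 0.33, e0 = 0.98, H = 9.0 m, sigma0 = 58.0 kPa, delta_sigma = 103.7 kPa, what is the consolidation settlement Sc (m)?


Using Sc = Cc * H / (1 + e0) * log10((sigma0 + delta_sigma) / sigma0)
Stress ratio = (58.0 + 103.7) / 58.0 = 2.78793
log10(2.78793) = 0.445282
Cc * H / (1 + e0) = 0.33 * 9.0 / (1 + 0.98) = 1.5
Sc = 1.5 * 0.445282
Sc = 0.6679 m


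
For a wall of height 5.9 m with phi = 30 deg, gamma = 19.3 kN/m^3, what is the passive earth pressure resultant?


Compute passive earth pressure coefficient:
Kp = tan^2(45 + phi/2) = tan^2(60.0) = 3
Compute passive force:
Pp = 0.5 * Kp * gamma * H^2
Pp = 0.5 * 3 * 19.3 * 5.9^2
Pp = 1007.75 kN/m


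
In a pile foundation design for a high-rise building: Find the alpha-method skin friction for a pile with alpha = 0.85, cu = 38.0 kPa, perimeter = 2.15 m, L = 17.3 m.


Result: 1201.4 kN

Derivation:
Using Qs = alpha * cu * perimeter * L
Qs = 0.85 * 38.0 * 2.15 * 17.3
Qs = 1201.4 kN


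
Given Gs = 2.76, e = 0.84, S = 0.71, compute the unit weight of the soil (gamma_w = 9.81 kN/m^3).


Using gamma = gamma_w * (Gs + S*e) / (1 + e)
Numerator: Gs + S*e = 2.76 + 0.71*0.84 = 3.3564
Denominator: 1 + e = 1 + 0.84 = 1.84
gamma = 9.81 * 3.3564 / 1.84
gamma = 17.895 kN/m^3


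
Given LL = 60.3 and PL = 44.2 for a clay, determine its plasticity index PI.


Result: 16.1

Derivation:
Using PI = LL - PL
PI = 60.3 - 44.2
PI = 16.1


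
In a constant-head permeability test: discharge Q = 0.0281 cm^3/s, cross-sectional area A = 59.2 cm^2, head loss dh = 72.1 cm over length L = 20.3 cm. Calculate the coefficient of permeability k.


Result: 0.000134 cm/s

Derivation:
Compute hydraulic gradient:
i = dh / L = 72.1 / 20.3 = 3.55172
Then apply Darcy's law:
k = Q / (A * i)
k = 0.0281 / (59.2 * 3.55172)
k = 0.0281 / 210.262
k = 0.000134 cm/s


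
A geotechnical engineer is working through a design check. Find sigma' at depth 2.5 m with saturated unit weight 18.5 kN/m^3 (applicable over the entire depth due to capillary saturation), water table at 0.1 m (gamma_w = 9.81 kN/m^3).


Result: 22.71 kPa

Derivation:
Total stress = gamma_sat * depth
sigma = 18.5 * 2.5 = 46.25 kPa
Pore water pressure u = gamma_w * (depth - d_wt)
u = 9.81 * (2.5 - 0.1) = 23.544 kPa
Effective stress = sigma - u
sigma' = 46.25 - 23.544 = 22.71 kPa


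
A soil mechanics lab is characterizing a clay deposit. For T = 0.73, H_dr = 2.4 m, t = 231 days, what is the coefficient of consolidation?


Using cv = T * H_dr^2 / t
H_dr^2 = 2.4^2 = 5.76
cv = 0.73 * 5.76 / 231
cv = 0.0182 m^2/day


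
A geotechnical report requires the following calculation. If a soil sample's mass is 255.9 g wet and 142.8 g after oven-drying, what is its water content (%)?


Using w = (m_wet - m_dry) / m_dry * 100
m_wet - m_dry = 255.9 - 142.8 = 113.1 g
w = 113.1 / 142.8 * 100
w = 79.2 %


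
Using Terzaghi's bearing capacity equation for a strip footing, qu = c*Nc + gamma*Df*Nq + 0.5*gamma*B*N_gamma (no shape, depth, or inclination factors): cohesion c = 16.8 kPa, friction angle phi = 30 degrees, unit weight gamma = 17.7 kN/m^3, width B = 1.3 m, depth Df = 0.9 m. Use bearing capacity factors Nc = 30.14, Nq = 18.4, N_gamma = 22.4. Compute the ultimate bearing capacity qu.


Compute qu = c*Nc + gamma*Df*Nq + 0.5*gamma*B*N_gamma
Term 1: 16.8 * 30.14 = 506.352
Term 2: 17.7 * 0.9 * 18.4 = 293.112
Term 3: 0.5 * 17.7 * 1.3 * 22.4 = 257.712
qu = 506.352 + 293.112 + 257.712
qu = 1057.18 kPa


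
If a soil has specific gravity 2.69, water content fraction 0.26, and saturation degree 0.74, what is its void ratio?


Using the relation e = Gs * w / S
e = 2.69 * 0.26 / 0.74
e = 0.9451


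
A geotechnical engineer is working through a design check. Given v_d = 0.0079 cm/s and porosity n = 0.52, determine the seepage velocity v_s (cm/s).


Using v_s = v_d / n
v_s = 0.0079 / 0.52
v_s = 0.01519 cm/s


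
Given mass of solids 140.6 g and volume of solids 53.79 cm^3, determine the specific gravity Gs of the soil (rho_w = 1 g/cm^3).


Result: 2.614

Derivation:
Using Gs = m_s / (V_s * rho_w)
Since rho_w = 1 g/cm^3:
Gs = 140.6 / 53.79
Gs = 2.614


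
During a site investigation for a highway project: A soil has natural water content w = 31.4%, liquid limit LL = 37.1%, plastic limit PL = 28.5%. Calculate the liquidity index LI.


Result: 0.337

Derivation:
First compute the plasticity index:
PI = LL - PL = 37.1 - 28.5 = 8.6
Then compute the liquidity index:
LI = (w - PL) / PI
LI = (31.4 - 28.5) / 8.6
LI = 0.337


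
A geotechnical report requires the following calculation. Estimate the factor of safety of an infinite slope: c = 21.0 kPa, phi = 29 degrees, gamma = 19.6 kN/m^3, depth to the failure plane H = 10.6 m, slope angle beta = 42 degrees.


Using Fs = c / (gamma*H*sin(beta)*cos(beta)) + tan(phi)/tan(beta)
Cohesion contribution = 21.0 / (19.6*10.6*sin(42)*cos(42))
Cohesion contribution = 0.20327
Friction contribution = tan(29)/tan(42) = 0.615623
Fs = 0.20327 + 0.615623
Fs = 0.819


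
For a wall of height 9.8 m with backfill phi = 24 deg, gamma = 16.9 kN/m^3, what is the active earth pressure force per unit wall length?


Compute active earth pressure coefficient:
Ka = tan^2(45 - phi/2) = tan^2(33.0) = 0.42173
Compute active force:
Pa = 0.5 * Ka * gamma * H^2
Pa = 0.5 * 0.42173 * 16.9 * 9.8^2
Pa = 342.25 kN/m


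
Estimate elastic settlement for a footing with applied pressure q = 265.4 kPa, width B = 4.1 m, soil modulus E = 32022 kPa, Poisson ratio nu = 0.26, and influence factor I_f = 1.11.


Using Se = q * B * (1 - nu^2) * I_f / E
1 - nu^2 = 1 - 0.26^2 = 0.9324
Se = 265.4 * 4.1 * 0.9324 * 1.11 / 32022
Se = 0.035169 m
Convert to mm: Se = 0.035169 * 1000 = 35.169 mm


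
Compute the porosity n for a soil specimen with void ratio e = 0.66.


Using the relation n = e / (1 + e)
n = 0.66 / (1 + 0.66)
n = 0.66 / 1.66
n = 0.3976


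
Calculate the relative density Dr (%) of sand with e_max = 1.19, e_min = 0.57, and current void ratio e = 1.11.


Using Dr = (e_max - e) / (e_max - e_min) * 100
e_max - e = 1.19 - 1.11 = 0.08
e_max - e_min = 1.19 - 0.57 = 0.62
Dr = 0.08 / 0.62 * 100
Dr = 12.9 %


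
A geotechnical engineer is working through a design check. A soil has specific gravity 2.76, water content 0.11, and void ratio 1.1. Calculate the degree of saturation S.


Using S = Gs * w / e
S = 2.76 * 0.11 / 1.1
S = 0.276


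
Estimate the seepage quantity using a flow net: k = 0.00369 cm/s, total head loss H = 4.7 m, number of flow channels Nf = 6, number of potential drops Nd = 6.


Result: 0.0001734 m^3/s per m

Derivation:
Convert k to m/s for unit consistency with H:
k = 0.00369 cm/s = 0.00369 / 100 m/s = 3.69e-05 m/s
Using q = k * H * Nf / Nd
Nf / Nd = 6 / 6 = 1.0
q = 3.69e-05 * 4.7 * 1.0
q = 0.0001734 m^3/s per m


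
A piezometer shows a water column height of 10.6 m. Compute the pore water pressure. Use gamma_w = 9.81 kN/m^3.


Result: 103.99 kPa

Derivation:
Using u = gamma_w * h_w
u = 9.81 * 10.6
u = 103.99 kPa


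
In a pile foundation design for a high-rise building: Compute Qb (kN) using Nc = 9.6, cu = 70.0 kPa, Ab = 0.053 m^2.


Using Qb = Nc * cu * Ab
Qb = 9.6 * 70.0 * 0.053
Qb = 35.62 kN


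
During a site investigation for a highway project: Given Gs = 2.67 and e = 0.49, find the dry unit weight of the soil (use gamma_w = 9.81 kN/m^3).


Result: 17.579 kN/m^3

Derivation:
Using gamma_d = Gs * gamma_w / (1 + e)
gamma_d = 2.67 * 9.81 / (1 + 0.49)
gamma_d = 2.67 * 9.81 / 1.49
gamma_d = 17.579 kN/m^3


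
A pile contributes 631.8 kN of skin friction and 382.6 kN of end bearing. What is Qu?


Using Qu = Qf + Qb
Qu = 631.8 + 382.6
Qu = 1014.4 kN


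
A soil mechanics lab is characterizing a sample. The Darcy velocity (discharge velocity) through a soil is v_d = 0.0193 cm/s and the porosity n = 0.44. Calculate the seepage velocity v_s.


Using v_s = v_d / n
v_s = 0.0193 / 0.44
v_s = 0.04386 cm/s


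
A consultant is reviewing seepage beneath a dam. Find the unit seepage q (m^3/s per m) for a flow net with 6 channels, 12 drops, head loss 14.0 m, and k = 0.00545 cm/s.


Result: 0.0003815 m^3/s per m

Derivation:
Convert k to m/s for unit consistency with H:
k = 0.00545 cm/s = 0.00545 / 100 m/s = 5.45e-05 m/s
Using q = k * H * Nf / Nd
Nf / Nd = 6 / 12 = 0.5
q = 5.45e-05 * 14.0 * 0.5
q = 0.0003815 m^3/s per m


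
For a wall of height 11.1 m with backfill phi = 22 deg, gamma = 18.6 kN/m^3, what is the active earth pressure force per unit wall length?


Compute active earth pressure coefficient:
Ka = tan^2(45 - phi/2) = tan^2(34.0) = 0.454962
Compute active force:
Pa = 0.5 * Ka * gamma * H^2
Pa = 0.5 * 0.454962 * 18.6 * 11.1^2
Pa = 521.32 kN/m


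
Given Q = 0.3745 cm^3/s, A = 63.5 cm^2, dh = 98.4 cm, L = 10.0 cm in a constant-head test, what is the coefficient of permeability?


Result: 0.000599 cm/s

Derivation:
Compute hydraulic gradient:
i = dh / L = 98.4 / 10.0 = 9.84
Then apply Darcy's law:
k = Q / (A * i)
k = 0.3745 / (63.5 * 9.84)
k = 0.3745 / 624.84
k = 0.000599 cm/s


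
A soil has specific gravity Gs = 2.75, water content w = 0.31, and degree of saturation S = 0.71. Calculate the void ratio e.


Using the relation e = Gs * w / S
e = 2.75 * 0.31 / 0.71
e = 1.2007


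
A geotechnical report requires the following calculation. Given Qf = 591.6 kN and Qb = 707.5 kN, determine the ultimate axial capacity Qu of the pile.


Result: 1299.1 kN

Derivation:
Using Qu = Qf + Qb
Qu = 591.6 + 707.5
Qu = 1299.1 kN


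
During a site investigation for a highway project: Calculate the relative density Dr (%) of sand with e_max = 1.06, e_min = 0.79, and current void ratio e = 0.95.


Result: 40.74 %

Derivation:
Using Dr = (e_max - e) / (e_max - e_min) * 100
e_max - e = 1.06 - 0.95 = 0.11
e_max - e_min = 1.06 - 0.79 = 0.27
Dr = 0.11 / 0.27 * 100
Dr = 40.74 %


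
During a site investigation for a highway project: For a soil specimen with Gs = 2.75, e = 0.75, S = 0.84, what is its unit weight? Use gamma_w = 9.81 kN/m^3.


Using gamma = gamma_w * (Gs + S*e) / (1 + e)
Numerator: Gs + S*e = 2.75 + 0.84*0.75 = 3.38
Denominator: 1 + e = 1 + 0.75 = 1.75
gamma = 9.81 * 3.38 / 1.75
gamma = 18.947 kN/m^3


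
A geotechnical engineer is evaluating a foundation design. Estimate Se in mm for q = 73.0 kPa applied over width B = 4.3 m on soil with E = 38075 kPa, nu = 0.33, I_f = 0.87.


Using Se = q * B * (1 - nu^2) * I_f / E
1 - nu^2 = 1 - 0.33^2 = 0.8911
Se = 73.0 * 4.3 * 0.8911 * 0.87 / 38075
Se = 0.006391 m
Convert to mm: Se = 0.006391 * 1000 = 6.391 mm


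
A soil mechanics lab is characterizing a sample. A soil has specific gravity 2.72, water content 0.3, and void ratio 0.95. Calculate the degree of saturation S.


Result: 0.8589

Derivation:
Using S = Gs * w / e
S = 2.72 * 0.3 / 0.95
S = 0.8589


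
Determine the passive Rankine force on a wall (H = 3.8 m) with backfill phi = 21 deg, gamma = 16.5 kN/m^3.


Compute passive earth pressure coefficient:
Kp = tan^2(45 + phi/2) = tan^2(55.5) = 2.117051
Compute passive force:
Pp = 0.5 * Kp * gamma * H^2
Pp = 0.5 * 2.117051 * 16.5 * 3.8^2
Pp = 252.2 kN/m


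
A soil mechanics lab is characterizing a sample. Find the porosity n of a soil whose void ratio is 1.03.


Using the relation n = e / (1 + e)
n = 1.03 / (1 + 1.03)
n = 1.03 / 2.03
n = 0.5074


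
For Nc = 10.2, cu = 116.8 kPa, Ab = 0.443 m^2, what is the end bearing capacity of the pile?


Result: 527.77 kN

Derivation:
Using Qb = Nc * cu * Ab
Qb = 10.2 * 116.8 * 0.443
Qb = 527.77 kN


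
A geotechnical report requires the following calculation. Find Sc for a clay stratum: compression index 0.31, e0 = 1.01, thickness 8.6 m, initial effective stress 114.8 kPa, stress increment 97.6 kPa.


Using Sc = Cc * H / (1 + e0) * log10((sigma0 + delta_sigma) / sigma0)
Stress ratio = (114.8 + 97.6) / 114.8 = 1.85017
log10(1.85017) = 0.267213
Cc * H / (1 + e0) = 0.31 * 8.6 / (1 + 1.01) = 1.32637
Sc = 1.32637 * 0.267213
Sc = 0.3544 m


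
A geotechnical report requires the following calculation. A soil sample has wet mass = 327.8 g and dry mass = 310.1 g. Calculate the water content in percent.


Result: 5.71 %

Derivation:
Using w = (m_wet - m_dry) / m_dry * 100
m_wet - m_dry = 327.8 - 310.1 = 17.7 g
w = 17.7 / 310.1 * 100
w = 5.71 %


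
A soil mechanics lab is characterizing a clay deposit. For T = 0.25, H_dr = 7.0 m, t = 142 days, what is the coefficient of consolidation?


Using cv = T * H_dr^2 / t
H_dr^2 = 7.0^2 = 49.0
cv = 0.25 * 49.0 / 142
cv = 0.08627 m^2/day


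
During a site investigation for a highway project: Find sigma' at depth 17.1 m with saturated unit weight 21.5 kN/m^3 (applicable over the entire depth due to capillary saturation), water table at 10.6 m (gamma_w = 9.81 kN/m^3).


Total stress = gamma_sat * depth
sigma = 21.5 * 17.1 = 367.65 kPa
Pore water pressure u = gamma_w * (depth - d_wt)
u = 9.81 * (17.1 - 10.6) = 63.765 kPa
Effective stress = sigma - u
sigma' = 367.65 - 63.765 = 303.89 kPa


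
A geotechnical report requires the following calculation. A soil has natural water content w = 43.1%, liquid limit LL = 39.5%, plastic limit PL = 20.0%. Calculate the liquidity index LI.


First compute the plasticity index:
PI = LL - PL = 39.5 - 20.0 = 19.5
Then compute the liquidity index:
LI = (w - PL) / PI
LI = (43.1 - 20.0) / 19.5
LI = 1.185


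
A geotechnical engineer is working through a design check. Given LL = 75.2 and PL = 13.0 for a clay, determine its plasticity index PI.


Result: 62.2

Derivation:
Using PI = LL - PL
PI = 75.2 - 13.0
PI = 62.2


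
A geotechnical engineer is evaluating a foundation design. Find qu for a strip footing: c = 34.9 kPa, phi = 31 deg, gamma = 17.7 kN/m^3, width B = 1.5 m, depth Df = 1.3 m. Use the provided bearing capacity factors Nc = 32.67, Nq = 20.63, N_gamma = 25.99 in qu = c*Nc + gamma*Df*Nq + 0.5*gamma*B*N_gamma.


Compute qu = c*Nc + gamma*Df*Nq + 0.5*gamma*B*N_gamma
Term 1: 34.9 * 32.67 = 1140.183
Term 2: 17.7 * 1.3 * 20.63 = 474.6963
Term 3: 0.5 * 17.7 * 1.5 * 25.99 = 345.01725
qu = 1140.183 + 474.6963 + 345.01725
qu = 1959.9 kPa


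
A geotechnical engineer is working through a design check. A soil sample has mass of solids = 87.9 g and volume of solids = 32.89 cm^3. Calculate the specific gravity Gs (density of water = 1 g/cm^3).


Result: 2.673

Derivation:
Using Gs = m_s / (V_s * rho_w)
Since rho_w = 1 g/cm^3:
Gs = 87.9 / 32.89
Gs = 2.673


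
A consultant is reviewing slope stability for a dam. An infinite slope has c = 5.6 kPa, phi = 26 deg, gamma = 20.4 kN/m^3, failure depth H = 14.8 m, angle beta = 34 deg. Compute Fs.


Using Fs = c / (gamma*H*sin(beta)*cos(beta)) + tan(phi)/tan(beta)
Cohesion contribution = 5.6 / (20.4*14.8*sin(34)*cos(34))
Cohesion contribution = 0.0400092
Friction contribution = tan(26)/tan(34) = 0.723093
Fs = 0.0400092 + 0.723093
Fs = 0.763


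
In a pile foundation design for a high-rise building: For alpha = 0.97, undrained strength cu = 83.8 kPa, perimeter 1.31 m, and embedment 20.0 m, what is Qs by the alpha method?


Using Qs = alpha * cu * perimeter * L
Qs = 0.97 * 83.8 * 1.31 * 20.0
Qs = 2129.69 kN


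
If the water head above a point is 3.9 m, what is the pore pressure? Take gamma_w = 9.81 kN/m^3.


Using u = gamma_w * h_w
u = 9.81 * 3.9
u = 38.26 kPa


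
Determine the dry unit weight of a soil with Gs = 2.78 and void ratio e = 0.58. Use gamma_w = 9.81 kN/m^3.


Result: 17.261 kN/m^3

Derivation:
Using gamma_d = Gs * gamma_w / (1 + e)
gamma_d = 2.78 * 9.81 / (1 + 0.58)
gamma_d = 2.78 * 9.81 / 1.58
gamma_d = 17.261 kN/m^3


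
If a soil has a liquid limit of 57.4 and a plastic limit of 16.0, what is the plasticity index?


Result: 41.4

Derivation:
Using PI = LL - PL
PI = 57.4 - 16.0
PI = 41.4


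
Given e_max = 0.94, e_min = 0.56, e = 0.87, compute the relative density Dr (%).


Result: 18.42 %

Derivation:
Using Dr = (e_max - e) / (e_max - e_min) * 100
e_max - e = 0.94 - 0.87 = 0.07
e_max - e_min = 0.94 - 0.56 = 0.38
Dr = 0.07 / 0.38 * 100
Dr = 18.42 %


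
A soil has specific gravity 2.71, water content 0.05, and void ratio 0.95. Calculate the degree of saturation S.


Using S = Gs * w / e
S = 2.71 * 0.05 / 0.95
S = 0.1426


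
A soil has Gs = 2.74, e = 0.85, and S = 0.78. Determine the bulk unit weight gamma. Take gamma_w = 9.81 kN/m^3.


Using gamma = gamma_w * (Gs + S*e) / (1 + e)
Numerator: Gs + S*e = 2.74 + 0.78*0.85 = 3.403
Denominator: 1 + e = 1 + 0.85 = 1.85
gamma = 9.81 * 3.403 / 1.85
gamma = 18.045 kN/m^3


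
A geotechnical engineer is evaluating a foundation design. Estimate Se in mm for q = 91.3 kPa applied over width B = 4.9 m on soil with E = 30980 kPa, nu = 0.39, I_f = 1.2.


Result: 14.693 mm

Derivation:
Using Se = q * B * (1 - nu^2) * I_f / E
1 - nu^2 = 1 - 0.39^2 = 0.8479
Se = 91.3 * 4.9 * 0.8479 * 1.2 / 30980
Se = 0.014693 m
Convert to mm: Se = 0.014693 * 1000 = 14.693 mm


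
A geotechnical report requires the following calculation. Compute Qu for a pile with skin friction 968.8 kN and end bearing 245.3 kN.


Result: 1214.1 kN

Derivation:
Using Qu = Qf + Qb
Qu = 968.8 + 245.3
Qu = 1214.1 kN


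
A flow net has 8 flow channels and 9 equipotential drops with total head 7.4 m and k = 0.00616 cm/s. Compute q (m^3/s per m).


Convert k to m/s for unit consistency with H:
k = 0.00616 cm/s = 0.00616 / 100 m/s = 6.16e-05 m/s
Using q = k * H * Nf / Nd
Nf / Nd = 8 / 9 = 0.8889
q = 6.16e-05 * 7.4 * 0.8889
q = 0.0004052 m^3/s per m


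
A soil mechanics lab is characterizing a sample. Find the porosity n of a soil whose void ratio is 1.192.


Using the relation n = e / (1 + e)
n = 1.192 / (1 + 1.192)
n = 1.192 / 2.192
n = 0.5438


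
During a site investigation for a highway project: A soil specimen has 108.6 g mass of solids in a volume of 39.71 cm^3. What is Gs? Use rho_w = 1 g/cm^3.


Result: 2.735

Derivation:
Using Gs = m_s / (V_s * rho_w)
Since rho_w = 1 g/cm^3:
Gs = 108.6 / 39.71
Gs = 2.735


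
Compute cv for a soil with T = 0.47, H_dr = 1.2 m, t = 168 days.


Using cv = T * H_dr^2 / t
H_dr^2 = 1.2^2 = 1.44
cv = 0.47 * 1.44 / 168
cv = 0.00403 m^2/day


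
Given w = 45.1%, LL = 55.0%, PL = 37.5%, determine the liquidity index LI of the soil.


First compute the plasticity index:
PI = LL - PL = 55.0 - 37.5 = 17.5
Then compute the liquidity index:
LI = (w - PL) / PI
LI = (45.1 - 37.5) / 17.5
LI = 0.434


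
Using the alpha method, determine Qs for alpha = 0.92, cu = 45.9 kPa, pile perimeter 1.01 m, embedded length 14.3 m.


Using Qs = alpha * cu * perimeter * L
Qs = 0.92 * 45.9 * 1.01 * 14.3
Qs = 609.9 kN


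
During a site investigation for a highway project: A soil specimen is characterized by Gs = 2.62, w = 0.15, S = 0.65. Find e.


Using the relation e = Gs * w / S
e = 2.62 * 0.15 / 0.65
e = 0.6046


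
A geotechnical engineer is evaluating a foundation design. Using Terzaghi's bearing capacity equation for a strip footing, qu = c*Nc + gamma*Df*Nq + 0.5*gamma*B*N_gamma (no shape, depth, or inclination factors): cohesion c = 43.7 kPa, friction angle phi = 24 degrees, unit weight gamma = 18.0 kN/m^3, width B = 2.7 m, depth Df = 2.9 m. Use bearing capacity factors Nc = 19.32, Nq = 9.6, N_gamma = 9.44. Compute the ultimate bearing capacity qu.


Compute qu = c*Nc + gamma*Df*Nq + 0.5*gamma*B*N_gamma
Term 1: 43.7 * 19.32 = 844.284
Term 2: 18.0 * 2.9 * 9.6 = 501.12
Term 3: 0.5 * 18.0 * 2.7 * 9.44 = 229.392
qu = 844.284 + 501.12 + 229.392
qu = 1574.8 kPa


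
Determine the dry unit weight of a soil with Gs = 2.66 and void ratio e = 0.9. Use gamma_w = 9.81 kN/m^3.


Using gamma_d = Gs * gamma_w / (1 + e)
gamma_d = 2.66 * 9.81 / (1 + 0.9)
gamma_d = 2.66 * 9.81 / 1.9
gamma_d = 13.734 kN/m^3


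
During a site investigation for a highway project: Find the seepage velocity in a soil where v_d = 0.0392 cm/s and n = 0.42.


Using v_s = v_d / n
v_s = 0.0392 / 0.42
v_s = 0.09333 cm/s


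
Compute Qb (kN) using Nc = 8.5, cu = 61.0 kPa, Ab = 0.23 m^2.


Using Qb = Nc * cu * Ab
Qb = 8.5 * 61.0 * 0.23
Qb = 119.26 kN


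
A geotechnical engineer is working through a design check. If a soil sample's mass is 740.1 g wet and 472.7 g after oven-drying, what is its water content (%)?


Result: 56.57 %

Derivation:
Using w = (m_wet - m_dry) / m_dry * 100
m_wet - m_dry = 740.1 - 472.7 = 267.4 g
w = 267.4 / 472.7 * 100
w = 56.57 %


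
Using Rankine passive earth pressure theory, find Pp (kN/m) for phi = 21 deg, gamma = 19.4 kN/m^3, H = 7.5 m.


Compute passive earth pressure coefficient:
Kp = tan^2(45 + phi/2) = tan^2(55.5) = 2.117051
Compute passive force:
Pp = 0.5 * Kp * gamma * H^2
Pp = 0.5 * 2.117051 * 19.4 * 7.5^2
Pp = 1155.12 kN/m


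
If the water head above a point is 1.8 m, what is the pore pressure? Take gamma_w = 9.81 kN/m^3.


Using u = gamma_w * h_w
u = 9.81 * 1.8
u = 17.66 kPa


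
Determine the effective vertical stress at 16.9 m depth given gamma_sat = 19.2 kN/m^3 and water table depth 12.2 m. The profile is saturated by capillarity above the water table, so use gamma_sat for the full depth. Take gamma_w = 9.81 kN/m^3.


Total stress = gamma_sat * depth
sigma = 19.2 * 16.9 = 324.48 kPa
Pore water pressure u = gamma_w * (depth - d_wt)
u = 9.81 * (16.9 - 12.2) = 46.107 kPa
Effective stress = sigma - u
sigma' = 324.48 - 46.107 = 278.37 kPa


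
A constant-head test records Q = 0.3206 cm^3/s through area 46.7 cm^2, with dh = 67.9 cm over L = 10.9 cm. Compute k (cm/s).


Compute hydraulic gradient:
i = dh / L = 67.9 / 10.9 = 6.22936
Then apply Darcy's law:
k = Q / (A * i)
k = 0.3206 / (46.7 * 6.22936)
k = 0.3206 / 290.911
k = 0.001102 cm/s


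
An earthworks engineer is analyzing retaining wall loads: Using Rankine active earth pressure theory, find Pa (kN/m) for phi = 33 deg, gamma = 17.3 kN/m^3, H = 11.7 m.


Compute active earth pressure coefficient:
Ka = tan^2(45 - phi/2) = tan^2(28.5) = 0.294801
Compute active force:
Pa = 0.5 * Ka * gamma * H^2
Pa = 0.5 * 0.294801 * 17.3 * 11.7^2
Pa = 349.07 kN/m


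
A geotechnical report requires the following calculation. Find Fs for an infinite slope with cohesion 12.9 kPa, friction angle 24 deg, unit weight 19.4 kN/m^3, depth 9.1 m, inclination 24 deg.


Result: 1.197

Derivation:
Using Fs = c / (gamma*H*sin(beta)*cos(beta)) + tan(phi)/tan(beta)
Cohesion contribution = 12.9 / (19.4*9.1*sin(24)*cos(24))
Cohesion contribution = 0.196654
Friction contribution = tan(24)/tan(24) = 1
Fs = 0.196654 + 1
Fs = 1.197
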